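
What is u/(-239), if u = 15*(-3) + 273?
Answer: -228/239 ≈ -0.95397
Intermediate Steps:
u = 228 (u = -45 + 273 = 228)
u/(-239) = 228/(-239) = 228*(-1/239) = -228/239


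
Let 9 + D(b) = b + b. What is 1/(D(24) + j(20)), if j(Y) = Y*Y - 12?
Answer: 1/427 ≈ 0.0023419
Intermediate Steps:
j(Y) = -12 + Y**2 (j(Y) = Y**2 - 12 = -12 + Y**2)
D(b) = -9 + 2*b (D(b) = -9 + (b + b) = -9 + 2*b)
1/(D(24) + j(20)) = 1/((-9 + 2*24) + (-12 + 20**2)) = 1/((-9 + 48) + (-12 + 400)) = 1/(39 + 388) = 1/427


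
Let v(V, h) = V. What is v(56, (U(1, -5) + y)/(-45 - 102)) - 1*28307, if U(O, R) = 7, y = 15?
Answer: -28251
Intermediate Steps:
v(56, (U(1, -5) + y)/(-45 - 102)) - 1*28307 = 56 - 1*28307 = 56 - 28307 = -28251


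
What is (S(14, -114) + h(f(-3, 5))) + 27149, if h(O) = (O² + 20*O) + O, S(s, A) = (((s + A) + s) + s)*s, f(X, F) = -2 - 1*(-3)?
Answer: 26163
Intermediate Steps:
f(X, F) = 1 (f(X, F) = -2 + 3 = 1)
S(s, A) = s*(A + 3*s) (S(s, A) = (((A + s) + s) + s)*s = ((A + 2*s) + s)*s = (A + 3*s)*s = s*(A + 3*s))
h(O) = O² + 21*O
(S(14, -114) + h(f(-3, 5))) + 27149 = (14*(-114 + 3*14) + 1*(21 + 1)) + 27149 = (14*(-114 + 42) + 1*22) + 27149 = (14*(-72) + 22) + 27149 = (-1008 + 22) + 27149 = -986 + 27149 = 26163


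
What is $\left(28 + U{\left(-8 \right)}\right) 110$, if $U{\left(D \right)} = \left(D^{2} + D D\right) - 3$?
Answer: $16830$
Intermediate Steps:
$U{\left(D \right)} = -3 + 2 D^{2}$ ($U{\left(D \right)} = \left(D^{2} + D^{2}\right) - 3 = 2 D^{2} - 3 = -3 + 2 D^{2}$)
$\left(28 + U{\left(-8 \right)}\right) 110 = \left(28 - \left(3 - 2 \left(-8\right)^{2}\right)\right) 110 = \left(28 + \left(-3 + 2 \cdot 64\right)\right) 110 = \left(28 + \left(-3 + 128\right)\right) 110 = \left(28 + 125\right) 110 = 153 \cdot 110 = 16830$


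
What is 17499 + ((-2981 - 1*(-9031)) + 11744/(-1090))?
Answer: 12828333/545 ≈ 23538.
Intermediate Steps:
17499 + ((-2981 - 1*(-9031)) + 11744/(-1090)) = 17499 + ((-2981 + 9031) + 11744*(-1/1090)) = 17499 + (6050 - 5872/545) = 17499 + 3291378/545 = 12828333/545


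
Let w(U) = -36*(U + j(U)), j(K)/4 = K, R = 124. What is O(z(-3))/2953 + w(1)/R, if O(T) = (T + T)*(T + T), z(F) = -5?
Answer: -129785/91543 ≈ -1.4177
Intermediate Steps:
j(K) = 4*K
w(U) = -180*U (w(U) = -36*(U + 4*U) = -180*U)
O(T) = 4*T² (O(T) = (2*T)*(2*T) = 4*T²)
O(z(-3))/2953 + w(1)/R = (4*(-5)²)/2953 - 180*1/124 = (4*25)*(1/2953) - 180*1/124 = 100*(1/2953) - 45/31 = 100/2953 - 45/31 = -129785/91543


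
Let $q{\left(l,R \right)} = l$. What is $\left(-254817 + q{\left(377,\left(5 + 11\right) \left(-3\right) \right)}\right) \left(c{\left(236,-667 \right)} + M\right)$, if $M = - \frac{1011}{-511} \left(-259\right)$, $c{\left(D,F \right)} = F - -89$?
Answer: $\frac{20253678440}{73} \approx 2.7745 \cdot 10^{8}$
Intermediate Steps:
$c{\left(D,F \right)} = 89 + F$ ($c{\left(D,F \right)} = F + 89 = 89 + F$)
$M = - \frac{37407}{73}$ ($M = \left(-1011\right) \left(- \frac{1}{511}\right) \left(-259\right) = \frac{1011}{511} \left(-259\right) = - \frac{37407}{73} \approx -512.42$)
$\left(-254817 + q{\left(377,\left(5 + 11\right) \left(-3\right) \right)}\right) \left(c{\left(236,-667 \right)} + M\right) = \left(-254817 + 377\right) \left(\left(89 - 667\right) - \frac{37407}{73}\right) = - 254440 \left(-578 - \frac{37407}{73}\right) = \left(-254440\right) \left(- \frac{79601}{73}\right) = \frac{20253678440}{73}$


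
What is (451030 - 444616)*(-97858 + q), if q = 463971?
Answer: 2348248782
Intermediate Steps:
(451030 - 444616)*(-97858 + q) = (451030 - 444616)*(-97858 + 463971) = 6414*366113 = 2348248782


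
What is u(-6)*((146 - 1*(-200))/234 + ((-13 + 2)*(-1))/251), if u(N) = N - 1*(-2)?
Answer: -178840/29367 ≈ -6.0898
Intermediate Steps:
u(N) = 2 + N (u(N) = N + 2 = 2 + N)
u(-6)*((146 - 1*(-200))/234 + ((-13 + 2)*(-1))/251) = (2 - 6)*((146 - 1*(-200))/234 + ((-13 + 2)*(-1))/251) = -4*((146 + 200)*(1/234) - 11*(-1)*(1/251)) = -4*(346*(1/234) + 11*(1/251)) = -4*(173/117 + 11/251) = -4*44710/29367 = -178840/29367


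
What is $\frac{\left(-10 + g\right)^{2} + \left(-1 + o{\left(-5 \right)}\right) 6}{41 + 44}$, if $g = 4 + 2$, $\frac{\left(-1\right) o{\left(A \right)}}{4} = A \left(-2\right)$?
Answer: $- \frac{46}{17} \approx -2.7059$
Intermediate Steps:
$o{\left(A \right)} = 8 A$ ($o{\left(A \right)} = - 4 A \left(-2\right) = - 4 \left(- 2 A\right) = 8 A$)
$g = 6$
$\frac{\left(-10 + g\right)^{2} + \left(-1 + o{\left(-5 \right)}\right) 6}{41 + 44} = \frac{\left(-10 + 6\right)^{2} + \left(-1 + 8 \left(-5\right)\right) 6}{41 + 44} = \frac{\left(-4\right)^{2} + \left(-1 - 40\right) 6}{85} = \left(16 - 246\right) \frac{1}{85} = \left(-230\right) \frac{1}{85} = - \frac{46}{17}$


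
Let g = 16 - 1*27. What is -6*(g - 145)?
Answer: 936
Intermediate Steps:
g = -11 (g = 16 - 27 = -11)
-6*(g - 145) = -6*(-11 - 145) = -6*(-156) = 936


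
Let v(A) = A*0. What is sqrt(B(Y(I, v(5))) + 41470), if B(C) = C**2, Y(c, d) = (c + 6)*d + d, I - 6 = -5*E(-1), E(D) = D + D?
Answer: sqrt(41470) ≈ 203.64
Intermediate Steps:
E(D) = 2*D
v(A) = 0
I = 16 (I = 6 - 10*(-1) = 6 - 5*(-2) = 6 + 10 = 16)
Y(c, d) = d + d*(6 + c) (Y(c, d) = (6 + c)*d + d = d*(6 + c) + d = d + d*(6 + c))
sqrt(B(Y(I, v(5))) + 41470) = sqrt((0*(7 + 16))**2 + 41470) = sqrt((0*23)**2 + 41470) = sqrt(0**2 + 41470) = sqrt(0 + 41470) = sqrt(41470)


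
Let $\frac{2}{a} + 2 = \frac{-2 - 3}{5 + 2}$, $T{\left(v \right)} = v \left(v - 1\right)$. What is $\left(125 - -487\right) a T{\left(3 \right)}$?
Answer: $- \frac{51408}{19} \approx -2705.7$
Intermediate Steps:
$T{\left(v \right)} = v \left(-1 + v\right)$
$a = - \frac{14}{19}$ ($a = \frac{2}{-2 + \frac{-2 - 3}{5 + 2}} = \frac{2}{-2 - \frac{5}{7}} = \frac{2}{- \frac{19}{7}} = 2 \left(- \frac{7}{19}\right) = - \frac{14}{19} \approx -0.73684$)
$\left(125 - -487\right) a T{\left(3 \right)} = \left(125 - -487\right) \left(- \frac{14 \cdot 3 \left(-1 + 3\right)}{19}\right) = \left(125 + 487\right) \left(- \frac{14 \cdot 3 \cdot 2}{19}\right) = 612 \left(\left(- \frac{14}{19}\right) 6\right) = 612 \left(- \frac{84}{19}\right) = - \frac{51408}{19}$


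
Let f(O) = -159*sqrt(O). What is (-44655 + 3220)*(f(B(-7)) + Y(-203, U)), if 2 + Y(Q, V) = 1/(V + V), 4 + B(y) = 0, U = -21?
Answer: 3521975/42 + 13176330*I ≈ 83857.0 + 1.3176e+7*I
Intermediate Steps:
B(y) = -4 (B(y) = -4 + 0 = -4)
Y(Q, V) = -2 + 1/(2*V) (Y(Q, V) = -2 + 1/(V + V) = -2 + 1/(2*V))
(-44655 + 3220)*(f(B(-7)) + Y(-203, U)) = (-44655 + 3220)*(-318*I + (-2 + (1/2)/(-21))) = -41435*(-318*I + (-2 + (1/2)*(-1/21))) = -41435*(-318*I + (-2 - 1/42)) = -41435*(-318*I - 85/42) = -41435*(-85/42 - 318*I) = 3521975/42 + 13176330*I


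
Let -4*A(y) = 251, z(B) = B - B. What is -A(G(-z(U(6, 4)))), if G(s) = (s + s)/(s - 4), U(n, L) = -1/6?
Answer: 251/4 ≈ 62.750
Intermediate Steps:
U(n, L) = -⅙ (U(n, L) = -1*⅙ = -⅙)
z(B) = 0
G(s) = 2*s/(-4 + s) (G(s) = (2*s)/(-4 + s) = 2*s/(-4 + s))
A(y) = -251/4 (A(y) = -¼*251 = -251/4)
-A(G(-z(U(6, 4)))) = -1*(-251/4) = 251/4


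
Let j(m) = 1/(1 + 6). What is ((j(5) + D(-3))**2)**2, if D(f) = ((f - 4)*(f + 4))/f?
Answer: 7311616/194481 ≈ 37.596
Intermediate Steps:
j(m) = 1/7
D(f) = (-4 + f)*(4 + f)/f (D(f) = ((-4 + f)*(4 + f))/f = (-4 + f)*(4 + f)/f)
((j(5) + D(-3))**2)**2 = ((1/7 + (-3 - 16/(-3)))**2)**2 = ((1/7 + (-3 - 16*(-1/3)))**2)**2 = ((1/7 + (-3 + 16/3))**2)**2 = ((1/7 + 7/3)**2)**2 = ((52/21)**2)**2 = (2704/441)**2 = 7311616/194481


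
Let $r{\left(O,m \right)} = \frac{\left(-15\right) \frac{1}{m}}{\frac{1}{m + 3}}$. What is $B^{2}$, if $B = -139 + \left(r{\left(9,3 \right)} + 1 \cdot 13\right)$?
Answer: $24336$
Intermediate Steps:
$r{\left(O,m \right)} = - \frac{15 \left(3 + m\right)}{m}$ ($r{\left(O,m \right)} = \frac{\left(-15\right) \frac{1}{m}}{\frac{1}{3 + m}} = - \frac{15}{m} \left(3 + m\right) = - \frac{15 \left(3 + m\right)}{m}$)
$B = -156$ ($B = -139 + \left(\left(-15 - \frac{45}{3}\right) + 1 \cdot 13\right) = -139 + \left(\left(-15 - 15\right) + 13\right) = -139 + \left(-30 + 13\right) = -139 - 17 = -156$)
$B^{2} = \left(-156\right)^{2} = 24336$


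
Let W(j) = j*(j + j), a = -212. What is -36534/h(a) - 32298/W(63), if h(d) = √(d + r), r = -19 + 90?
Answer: -769/189 + 12178*I*√141/47 ≈ -4.0688 + 3076.7*I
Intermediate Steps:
r = 71
W(j) = 2*j² (W(j) = j*(2*j) = 2*j²)
h(d) = √(71 + d) (h(d) = √(d + 71) = √(71 + d))
-36534/h(a) - 32298/W(63) = -36534/√(71 - 212) - 32298/(2*63²) = -36534*(-I*√141/141) - 32298/(2*3969) = -36534*(-I*√141/141) - 32298/7938 = -(-12178)*I*√141/47 - 32298*1/7938 = 12178*I*√141/47 - 769/189 = -769/189 + 12178*I*√141/47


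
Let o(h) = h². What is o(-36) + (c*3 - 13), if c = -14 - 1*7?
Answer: 1220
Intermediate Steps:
c = -21 (c = -14 - 7 = -21)
o(-36) + (c*3 - 13) = (-36)² + (-21*3 - 13) = 1296 + (-63 - 13) = 1296 - 76 = 1220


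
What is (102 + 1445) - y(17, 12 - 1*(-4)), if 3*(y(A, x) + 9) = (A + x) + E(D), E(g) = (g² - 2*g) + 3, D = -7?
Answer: 1523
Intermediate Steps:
E(g) = 3 + g² - 2*g
y(A, x) = 13 + A/3 + x/3 (y(A, x) = -9 + ((A + x) + (3 + (-7)² - 2*(-7)))/3 = -9 + ((A + x) + (3 + 49 + 14))/3 = -9 + ((A + x) + 66)/3 = -9 + (66 + A + x)/3 = -9 + (22 + A/3 + x/3) = 13 + A/3 + x/3)
(102 + 1445) - y(17, 12 - 1*(-4)) = (102 + 1445) - (13 + (⅓)*17 + (12 - 1*(-4))/3) = 1547 - (13 + 17/3 + (12 + 4)/3) = 1547 - (13 + 17/3 + (⅓)*16) = 1547 - (13 + 17/3 + 16/3) = 1547 - 1*24 = 1547 - 24 = 1523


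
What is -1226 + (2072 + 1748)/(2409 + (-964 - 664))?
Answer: -953686/781 ≈ -1221.1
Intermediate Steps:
-1226 + (2072 + 1748)/(2409 + (-964 - 664)) = -1226 + 3820/(2409 - 1628) = -1226 + 3820/781 = -953686/781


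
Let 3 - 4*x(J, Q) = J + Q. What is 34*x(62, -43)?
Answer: -136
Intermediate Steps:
x(J, Q) = 3/4 - J/4 - Q/4 (x(J, Q) = 3/4 - (J + Q)/4 = 3/4 + (-J/4 - Q/4) = 3/4 - J/4 - Q/4)
34*x(62, -43) = 34*(3/4 - 1/4*62 - 1/4*(-43)) = 34*(3/4 - 31/2 + 43/4) = 34*(-4) = -136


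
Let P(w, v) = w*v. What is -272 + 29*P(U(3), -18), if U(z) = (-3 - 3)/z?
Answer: 772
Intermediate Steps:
U(z) = -6/z
P(w, v) = v*w
-272 + 29*P(U(3), -18) = -272 + 29*(-(-108)/3) = -272 + 29*(-18*(-2)) = -272 + 29*36 = -272 + 1044 = 772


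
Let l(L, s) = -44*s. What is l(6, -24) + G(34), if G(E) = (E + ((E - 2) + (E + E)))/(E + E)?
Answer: 35971/34 ≈ 1058.0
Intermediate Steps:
G(E) = (-2 + 4*E)/(2*E) (G(E) = (E + ((-2 + E) + 2*E))/((2*E)) = (E + (-2 + 3*E))*(1/(2*E)) = (-2 + 4*E)*(1/(2*E)) = (-2 + 4*E)/(2*E))
l(6, -24) + G(34) = -44*(-24) + (2 - 1/34) = 1056 + (2 - 1*1/34) = 1056 + (2 - 1/34) = 1056 + 67/34 = 35971/34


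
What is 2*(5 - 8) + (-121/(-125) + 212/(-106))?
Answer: -879/125 ≈ -7.0320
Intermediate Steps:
2*(5 - 8) + (-121/(-125) + 212/(-106)) = 2*(-3) + (-121*(-1/125) + 212*(-1/106)) = -6 + (121/125 - 2) = -6 - 129/125 = -879/125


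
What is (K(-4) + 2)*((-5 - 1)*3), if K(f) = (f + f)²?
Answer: -1188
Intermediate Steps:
K(f) = 4*f² (K(f) = (2*f)² = 4*f²)
(K(-4) + 2)*((-5 - 1)*3) = (4*(-4)² + 2)*((-5 - 1)*3) = (4*16 + 2)*(-6*3) = (64 + 2)*(-18) = 66*(-18) = -1188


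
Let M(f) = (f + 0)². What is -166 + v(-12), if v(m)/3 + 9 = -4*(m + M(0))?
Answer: -49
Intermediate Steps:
M(f) = f²
v(m) = -27 - 12*m (v(m) = -27 + 3*(-4*(m + 0²)) = -27 + 3*(-4*(m + 0)) = -27 + 3*(-4*m) = -27 - 12*m)
-166 + v(-12) = -166 + (-27 - 12*(-12)) = -166 + (-27 + 144) = -166 + 117 = -49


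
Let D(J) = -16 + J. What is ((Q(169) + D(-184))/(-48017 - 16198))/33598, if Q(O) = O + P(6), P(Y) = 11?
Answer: 2/215749557 ≈ 9.2700e-9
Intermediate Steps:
Q(O) = 11 + O (Q(O) = O + 11 = 11 + O)
((Q(169) + D(-184))/(-48017 - 16198))/33598 = (((11 + 169) + (-16 - 184))/(-48017 - 16198))/33598 = ((180 - 200)/(-64215))*(1/33598) = -20*(-1/64215)*(1/33598) = (4/12843)*(1/33598) = 2/215749557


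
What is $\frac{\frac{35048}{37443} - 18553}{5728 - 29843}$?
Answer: $\frac{694644931}{902937945} \approx 0.76932$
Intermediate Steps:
$\frac{\frac{35048}{37443} - 18553}{5728 - 29843} = \frac{35048 \cdot \frac{1}{37443} - 18553}{-24115} = \left(\frac{35048}{37443} - 18553\right) \left(- \frac{1}{24115}\right) = \left(- \frac{694644931}{37443}\right) \left(- \frac{1}{24115}\right) = \frac{694644931}{902937945}$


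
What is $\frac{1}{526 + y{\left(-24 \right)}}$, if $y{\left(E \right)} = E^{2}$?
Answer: $\frac{1}{1102} \approx 0.00090744$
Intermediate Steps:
$\frac{1}{526 + y{\left(-24 \right)}} = \frac{1}{526 + \left(-24\right)^{2}} = \frac{1}{526 + 576} = \frac{1}{1102}$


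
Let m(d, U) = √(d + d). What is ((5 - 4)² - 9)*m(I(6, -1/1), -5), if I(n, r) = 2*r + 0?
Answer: -16*I ≈ -16.0*I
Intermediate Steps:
I(n, r) = 2*r
m(d, U) = √2*√d (m(d, U) = √(2*d) = √2*√d)
((5 - 4)² - 9)*m(I(6, -1/1), -5) = ((5 - 4)² - 9)*(√2*√(2*(-1/1))) = (1² - 9)*(√2*√(2*(-1*1))) = (1 - 9)*(√2*√(2*(-1))) = -8*√2*√(-2) = -8*√2*I*√2 = -16*I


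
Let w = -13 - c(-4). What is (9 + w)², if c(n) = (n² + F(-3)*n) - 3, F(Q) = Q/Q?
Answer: 169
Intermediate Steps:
F(Q) = 1
c(n) = -3 + n + n² (c(n) = (n² + 1*n) - 3 = (n² + n) - 3 = (n + n²) - 3 = -3 + n + n²)
w = -22 (w = -13 - (-3 - 4 + (-4)²) = -13 - (-3 - 4 + 16) = -13 - 1*9 = -13 - 9 = -22)
(9 + w)² = (9 - 22)² = (-13)² = 169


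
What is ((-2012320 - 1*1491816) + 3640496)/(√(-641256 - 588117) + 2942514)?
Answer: 44582356560/962043318841 - 136360*I*√136597/2886129956523 ≈ 0.046341 - 1.7462e-5*I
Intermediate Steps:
((-2012320 - 1*1491816) + 3640496)/(√(-641256 - 588117) + 2942514) = ((-2012320 - 1491816) + 3640496)/(√(-1229373) + 2942514) = (-3504136 + 3640496)/(3*I*√136597 + 2942514) = 136360/(2942514 + 3*I*√136597)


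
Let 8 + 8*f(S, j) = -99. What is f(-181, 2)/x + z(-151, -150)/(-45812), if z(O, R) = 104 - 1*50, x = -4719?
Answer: 55063/33259512 ≈ 0.0016556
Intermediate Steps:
f(S, j) = -107/8 (f(S, j) = -1 + (⅛)*(-99) = -1 - 99/8 = -107/8)
z(O, R) = 54 (z(O, R) = 104 - 50 = 54)
f(-181, 2)/x + z(-151, -150)/(-45812) = -107/8/(-4719) + 54/(-45812) = -107/8*(-1/4719) + 54*(-1/45812) = 107/37752 - 27/22906 = 55063/33259512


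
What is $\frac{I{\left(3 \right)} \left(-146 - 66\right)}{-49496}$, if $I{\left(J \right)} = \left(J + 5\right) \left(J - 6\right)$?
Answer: $- \frac{636}{6187} \approx -0.1028$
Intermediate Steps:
$I{\left(J \right)} = \left(-6 + J\right) \left(5 + J\right)$ ($I{\left(J \right)} = \left(5 + J\right) \left(-6 + J\right) = \left(-6 + J\right) \left(5 + J\right)$)
$\frac{I{\left(3 \right)} \left(-146 - 66\right)}{-49496} = \frac{\left(-30 + 3^{2} - 3\right) \left(-146 - 66\right)}{-49496} = \left(-30 + 9 - 3\right) \left(-146 - 66\right) \left(- \frac{1}{49496}\right) = \left(-24\right) \left(-212\right) \left(- \frac{1}{49496}\right) = 5088 \left(- \frac{1}{49496}\right) = - \frac{636}{6187}$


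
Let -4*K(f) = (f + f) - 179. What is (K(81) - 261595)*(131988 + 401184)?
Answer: -139472863359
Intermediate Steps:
K(f) = 179/4 - f/2 (K(f) = -((f + f) - 179)/4 = -(2*f - 179)/4 = -(-179 + 2*f)/4 = 179/4 - f/2)
(K(81) - 261595)*(131988 + 401184) = ((179/4 - ½*81) - 261595)*(131988 + 401184) = ((179/4 - 81/2) - 261595)*533172 = (17/4 - 261595)*533172 = -1046363/4*533172 = -139472863359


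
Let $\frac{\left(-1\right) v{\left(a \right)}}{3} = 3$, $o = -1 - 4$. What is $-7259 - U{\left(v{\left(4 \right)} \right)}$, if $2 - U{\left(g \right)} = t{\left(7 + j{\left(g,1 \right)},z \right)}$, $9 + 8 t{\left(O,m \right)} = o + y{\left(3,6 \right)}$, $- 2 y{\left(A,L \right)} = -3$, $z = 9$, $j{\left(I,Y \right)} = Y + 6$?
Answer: $- \frac{116201}{16} \approx -7262.6$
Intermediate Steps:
$j{\left(I,Y \right)} = 6 + Y$
$y{\left(A,L \right)} = \frac{3}{2}$ ($y{\left(A,L \right)} = \left(- \frac{1}{2}\right) \left(-3\right) = \frac{3}{2}$)
$o = -5$ ($o = -1 - 4 = -5$)
$v{\left(a \right)} = -9$ ($v{\left(a \right)} = \left(-3\right) 3 = -9$)
$t{\left(O,m \right)} = - \frac{25}{16}$ ($t{\left(O,m \right)} = - \frac{9}{8} + \frac{-5 + \frac{3}{2}}{8} = - \frac{9}{8} + \frac{1}{8} \left(- \frac{7}{2}\right) = - \frac{9}{8} - \frac{7}{16} = - \frac{25}{16}$)
$U{\left(g \right)} = \frac{57}{16}$ ($U{\left(g \right)} = 2 - - \frac{25}{16} = 2 + \frac{25}{16} = \frac{57}{16}$)
$-7259 - U{\left(v{\left(4 \right)} \right)} = -7259 - \frac{57}{16} = - \frac{116201}{16}$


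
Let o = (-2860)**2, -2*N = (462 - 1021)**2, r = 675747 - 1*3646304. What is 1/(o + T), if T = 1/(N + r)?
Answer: 6253595/51151905661998 ≈ 1.2226e-7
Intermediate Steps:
r = -2970557 (r = 675747 - 3646304 = -2970557)
N = -312481/2 (N = -(462 - 1021)**2/2 = -1/2*(-559)**2 = -1/2*312481 = -312481/2 ≈ -1.5624e+5)
o = 8179600
T = -2/6253595 (T = 1/(-312481/2 - 2970557) = 1/(-6253595/2) = -2/6253595 ≈ -3.1982e-7)
1/(o + T) = 1/(8179600 - 2/6253595) = 1/(51151905661998/6253595) = 6253595/51151905661998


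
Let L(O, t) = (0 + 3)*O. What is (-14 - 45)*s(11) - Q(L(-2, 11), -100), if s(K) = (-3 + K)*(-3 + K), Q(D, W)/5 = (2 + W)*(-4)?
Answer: -5736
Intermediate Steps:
L(O, t) = 3*O
Q(D, W) = -40 - 20*W (Q(D, W) = 5*((2 + W)*(-4)) = 5*(-8 - 4*W) = -40 - 20*W)
s(K) = (-3 + K)**2
(-14 - 45)*s(11) - Q(L(-2, 11), -100) = (-14 - 45)*(-3 + 11)**2 - (-40 - 20*(-100)) = -59*8**2 - (-40 + 2000) = -59*64 - 1*1960 = -3776 - 1960 = -5736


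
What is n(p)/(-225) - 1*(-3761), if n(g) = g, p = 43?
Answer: 846182/225 ≈ 3760.8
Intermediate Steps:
n(p)/(-225) - 1*(-3761) = 43/(-225) - 1*(-3761) = 43*(-1/225) + 3761 = -43/225 + 3761 = 846182/225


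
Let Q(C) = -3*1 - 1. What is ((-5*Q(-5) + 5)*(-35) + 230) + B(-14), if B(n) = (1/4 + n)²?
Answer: -7295/16 ≈ -455.94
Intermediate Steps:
Q(C) = -4 (Q(C) = -3 - 1 = -4)
B(n) = (¼ + n)²
((-5*Q(-5) + 5)*(-35) + 230) + B(-14) = ((-5*(-4) + 5)*(-35) + 230) + (1 + 4*(-14))²/16 = ((20 + 5)*(-35) + 230) + (1 - 56)²/16 = (25*(-35) + 230) + (1/16)*(-55)² = (-875 + 230) + (1/16)*3025 = -645 + 3025/16 = -7295/16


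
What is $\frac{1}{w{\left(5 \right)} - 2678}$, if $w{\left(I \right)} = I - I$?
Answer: $- \frac{1}{2678} \approx -0.00037341$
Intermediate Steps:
$w{\left(I \right)} = 0$
$\frac{1}{w{\left(5 \right)} - 2678} = \frac{1}{0 - 2678} = \frac{1}{-2678} = - \frac{1}{2678}$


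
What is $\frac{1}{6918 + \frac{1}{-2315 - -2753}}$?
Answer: $\frac{438}{3030085} \approx 0.00014455$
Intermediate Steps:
$\frac{1}{6918 + \frac{1}{-2315 - -2753}} = \frac{1}{6918 + \frac{1}{-2315 + 2753}} = \frac{1}{6918 + \frac{1}{438}} = \frac{1}{\frac{3030085}{438}} = \frac{438}{3030085}$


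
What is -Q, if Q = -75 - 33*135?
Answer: 4530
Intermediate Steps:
Q = -4530 (Q = -75 - 4455 = -4530)
-Q = -1*(-4530) = 4530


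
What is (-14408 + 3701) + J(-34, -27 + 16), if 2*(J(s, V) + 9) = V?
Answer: -21443/2 ≈ -10722.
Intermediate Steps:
J(s, V) = -9 + V/2
(-14408 + 3701) + J(-34, -27 + 16) = (-14408 + 3701) + (-9 + (-27 + 16)/2) = -10707 + (-9 + (½)*(-11)) = -10707 + (-9 - 11/2) = -10707 - 29/2 = -21443/2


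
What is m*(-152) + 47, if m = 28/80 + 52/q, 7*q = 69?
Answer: -278779/345 ≈ -808.05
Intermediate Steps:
q = 69/7 (q = (1/7)*69 = 69/7 ≈ 9.8571)
m = 7763/1380 (m = 28/80 + 52/(69/7) = 28*(1/80) + 52*(7/69) = 7/20 + 364/69 = 7763/1380 ≈ 5.6254)
m*(-152) + 47 = (7763/1380)*(-152) + 47 = -294994/345 + 47 = -278779/345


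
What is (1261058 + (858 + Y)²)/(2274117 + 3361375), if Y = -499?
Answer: 1389939/5635492 ≈ 0.24664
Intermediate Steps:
(1261058 + (858 + Y)²)/(2274117 + 3361375) = (1261058 + (858 - 499)²)/(2274117 + 3361375) = (1261058 + 359²)/5635492 = (1261058 + 128881)*(1/5635492) = 1389939*(1/5635492) = 1389939/5635492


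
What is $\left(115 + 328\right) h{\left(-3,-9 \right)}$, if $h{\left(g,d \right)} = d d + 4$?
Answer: $37655$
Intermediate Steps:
$h{\left(g,d \right)} = 4 + d^{2}$ ($h{\left(g,d \right)} = d^{2} + 4 = 4 + d^{2}$)
$\left(115 + 328\right) h{\left(-3,-9 \right)} = \left(115 + 328\right) \left(4 + \left(-9\right)^{2}\right) = 443 \left(4 + 81\right) = 443 \cdot 85 = 37655$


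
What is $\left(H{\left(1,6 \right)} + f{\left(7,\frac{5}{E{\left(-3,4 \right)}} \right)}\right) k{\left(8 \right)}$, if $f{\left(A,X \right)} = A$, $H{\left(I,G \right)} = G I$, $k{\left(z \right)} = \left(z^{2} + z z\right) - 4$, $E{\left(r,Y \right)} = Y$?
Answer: $1612$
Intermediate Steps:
$k{\left(z \right)} = -4 + 2 z^{2}$ ($k{\left(z \right)} = \left(z^{2} + z^{2}\right) - 4 = 2 z^{2} - 4 = -4 + 2 z^{2}$)
$\left(H{\left(1,6 \right)} + f{\left(7,\frac{5}{E{\left(-3,4 \right)}} \right)}\right) k{\left(8 \right)} = \left(6 \cdot 1 + 7\right) \left(-4 + 2 \cdot 8^{2}\right) = \left(6 + 7\right) \left(-4 + 2 \cdot 64\right) = 13 \left(-4 + 128\right) = 13 \cdot 124 = 1612$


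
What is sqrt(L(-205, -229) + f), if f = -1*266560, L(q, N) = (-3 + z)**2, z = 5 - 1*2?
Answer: 56*I*sqrt(85) ≈ 516.29*I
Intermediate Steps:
z = 3 (z = 5 - 2 = 3)
L(q, N) = 0 (L(q, N) = (-3 + 3)**2 = 0**2 = 0)
f = -266560
sqrt(L(-205, -229) + f) = sqrt(0 - 266560) = sqrt(-266560) = 56*I*sqrt(85)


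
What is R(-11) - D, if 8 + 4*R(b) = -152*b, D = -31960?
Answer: 32376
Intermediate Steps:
R(b) = -2 - 38*b (R(b) = -2 + (-152*b)/4 = -2 - 38*b)
R(-11) - D = (-2 - 38*(-11)) - 1*(-31960) = (-2 + 418) + 31960 = 416 + 31960 = 32376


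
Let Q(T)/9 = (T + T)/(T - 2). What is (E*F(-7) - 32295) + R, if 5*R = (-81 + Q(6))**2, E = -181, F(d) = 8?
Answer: -165799/5 ≈ -33160.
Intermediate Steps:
Q(T) = 18*T/(-2 + T) (Q(T) = 9*((T + T)/(T - 2)) = 9*((2*T)/(-2 + T)) = 9*(2*T/(-2 + T)) = 18*T/(-2 + T))
R = 2916/5 (R = (-81 + 18*6/(-2 + 6))**2/5 = (-81 + 18*6/4)**2/5 = (-81 + 18*6*(1/4))**2/5 = (-81 + 27)**2/5 = (1/5)*(-54)**2 = (1/5)*2916 = 2916/5 ≈ 583.20)
(E*F(-7) - 32295) + R = (-181*8 - 32295) + 2916/5 = (-1448 - 32295) + 2916/5 = -33743 + 2916/5 = -165799/5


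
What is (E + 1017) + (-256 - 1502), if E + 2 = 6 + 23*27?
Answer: -116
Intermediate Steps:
E = 625 (E = -2 + (6 + 23*27) = -2 + (6 + 621) = -2 + 627 = 625)
(E + 1017) + (-256 - 1502) = (625 + 1017) + (-256 - 1502) = 1642 - 1758 = -116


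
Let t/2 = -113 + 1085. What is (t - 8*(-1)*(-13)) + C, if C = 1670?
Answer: 3510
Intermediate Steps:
t = 1944 (t = 2*(-113 + 1085) = 2*972 = 1944)
(t - 8*(-1)*(-13)) + C = (1944 - 8*(-1)*(-13)) + 1670 = (1944 + 8*(-13)) + 1670 = (1944 - 104) + 1670 = 1840 + 1670 = 3510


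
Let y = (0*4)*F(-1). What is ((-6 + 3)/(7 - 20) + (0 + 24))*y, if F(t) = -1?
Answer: 0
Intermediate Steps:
y = 0 (y = (0*4)*(-1) = 0*(-1) = 0)
((-6 + 3)/(7 - 20) + (0 + 24))*y = ((-6 + 3)/(7 - 20) + (0 + 24))*0 = (-3/(-13) + 24)*0 = (-3*(-1/13) + 24)*0 = (3/13 + 24)*0 = (315/13)*0 = 0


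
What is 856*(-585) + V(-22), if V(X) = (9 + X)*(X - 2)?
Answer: -500448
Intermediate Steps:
V(X) = (-2 + X)*(9 + X) (V(X) = (9 + X)*(-2 + X) = (-2 + X)*(9 + X))
856*(-585) + V(-22) = 856*(-585) + (-18 + (-22)² + 7*(-22)) = -500760 + (-18 + 484 - 154) = -500760 + 312 = -500448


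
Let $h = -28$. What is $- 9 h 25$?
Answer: $6300$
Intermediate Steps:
$- 9 h 25 = \left(-9\right) \left(-28\right) 25 = 252 \cdot 25 = 6300$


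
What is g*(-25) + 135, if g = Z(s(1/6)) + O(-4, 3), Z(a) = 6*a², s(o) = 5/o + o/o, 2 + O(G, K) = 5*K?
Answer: -144340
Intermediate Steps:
O(G, K) = -2 + 5*K
s(o) = 1 + 5/o (s(o) = 5/o + 1 = 1 + 5/o)
g = 5779 (g = 6*((5 + 1/6)/(1/6))² + (-2 + 5*3) = 6*((5 + ⅙)/(⅙))² + (-2 + 15) = 6*(6*(31/6))² + 13 = 6*31² + 13 = 6*961 + 13 = 5766 + 13 = 5779)
g*(-25) + 135 = 5779*(-25) + 135 = -144475 + 135 = -144340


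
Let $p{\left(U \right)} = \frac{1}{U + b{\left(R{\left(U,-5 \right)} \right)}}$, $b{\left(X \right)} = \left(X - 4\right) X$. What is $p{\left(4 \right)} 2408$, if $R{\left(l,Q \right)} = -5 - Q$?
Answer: $602$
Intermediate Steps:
$b{\left(X \right)} = X \left(-4 + X\right)$ ($b{\left(X \right)} = \left(-4 + X\right) X = X \left(-4 + X\right)$)
$p{\left(U \right)} = \frac{1}{U}$ ($p{\left(U \right)} = \frac{1}{U + \left(-5 - -5\right) \left(-4 - 0\right)} = \frac{1}{U + \left(-5 + 5\right) \left(-4 + \left(-5 + 5\right)\right)} = \frac{1}{U + 0 \left(-4 + 0\right)} = \frac{1}{U + 0 \left(-4\right)} = \frac{1}{U + 0} = \frac{1}{U}$)
$p{\left(4 \right)} 2408 = \frac{1}{4} \cdot 2408 = 602$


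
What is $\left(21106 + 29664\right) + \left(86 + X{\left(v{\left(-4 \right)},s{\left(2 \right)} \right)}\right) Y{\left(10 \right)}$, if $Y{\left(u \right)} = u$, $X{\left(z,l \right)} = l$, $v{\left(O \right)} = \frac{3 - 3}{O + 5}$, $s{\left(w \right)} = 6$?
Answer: $51690$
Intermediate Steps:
$v{\left(O \right)} = 0$ ($v{\left(O \right)} = \frac{0}{5 + O} = 0$)
$\left(21106 + 29664\right) + \left(86 + X{\left(v{\left(-4 \right)},s{\left(2 \right)} \right)}\right) Y{\left(10 \right)} = \left(21106 + 29664\right) + \left(86 + 6\right) 10 = 50770 + 92 \cdot 10 = 50770 + 920 = 51690$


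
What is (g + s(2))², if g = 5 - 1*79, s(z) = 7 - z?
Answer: 4761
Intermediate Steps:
g = -74 (g = 5 - 79 = -74)
(g + s(2))² = (-74 + (7 - 1*2))² = (-74 + (7 - 2))² = (-74 + 5)² = (-69)² = 4761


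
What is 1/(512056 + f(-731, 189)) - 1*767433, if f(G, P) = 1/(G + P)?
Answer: -212989019590441/277534351 ≈ -7.6743e+5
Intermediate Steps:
1/(512056 + f(-731, 189)) - 1*767433 = 1/(512056 + 1/(-731 + 189)) - 1*767433 = 1/(512056 + 1/(-542)) - 767433 = 1/(512056 - 1/542) - 767433 = 1/(277534351/542) - 767433 = 542/277534351 - 767433 = -212989019590441/277534351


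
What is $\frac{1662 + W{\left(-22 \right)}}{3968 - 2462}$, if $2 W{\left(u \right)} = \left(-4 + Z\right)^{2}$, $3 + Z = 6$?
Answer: $\frac{3325}{3012} \approx 1.1039$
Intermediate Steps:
$Z = 3$ ($Z = -3 + 6 = 3$)
$W{\left(u \right)} = \frac{1}{2}$ ($W{\left(u \right)} = \frac{\left(-4 + 3\right)^{2}}{2} = \frac{\left(-1\right)^{2}}{2} = \frac{1}{2} \cdot 1 = \frac{1}{2}$)
$\frac{1662 + W{\left(-22 \right)}}{3968 - 2462} = \frac{1662 + \frac{1}{2}}{3968 - 2462} = \frac{3325}{2 \cdot 1506} = \frac{3325}{2} \cdot \frac{1}{1506} = \frac{3325}{3012}$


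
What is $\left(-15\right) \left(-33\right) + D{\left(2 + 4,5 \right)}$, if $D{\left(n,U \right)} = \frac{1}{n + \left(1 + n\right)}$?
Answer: $\frac{6436}{13} \approx 495.08$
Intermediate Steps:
$D{\left(n,U \right)} = \frac{1}{1 + 2 n}$
$\left(-15\right) \left(-33\right) + D{\left(2 + 4,5 \right)} = \left(-15\right) \left(-33\right) + \frac{1}{1 + 2 \left(2 + 4\right)} = 495 + \frac{1}{1 + 2 \cdot 6} = 495 + \frac{1}{1 + 12} = 495 + \frac{1}{13} = \frac{6436}{13}$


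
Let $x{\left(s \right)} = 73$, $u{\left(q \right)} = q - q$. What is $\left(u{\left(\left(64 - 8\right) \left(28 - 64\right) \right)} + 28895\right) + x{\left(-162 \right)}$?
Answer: $28968$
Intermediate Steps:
$u{\left(q \right)} = 0$
$\left(u{\left(\left(64 - 8\right) \left(28 - 64\right) \right)} + 28895\right) + x{\left(-162 \right)} = \left(0 + 28895\right) + 73 = 28895 + 73 = 28968$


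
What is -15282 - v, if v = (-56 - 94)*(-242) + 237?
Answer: -51819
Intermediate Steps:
v = 36537 (v = -150*(-242) + 237 = 36300 + 237 = 36537)
-15282 - v = -15282 - 1*36537 = -15282 - 36537 = -51819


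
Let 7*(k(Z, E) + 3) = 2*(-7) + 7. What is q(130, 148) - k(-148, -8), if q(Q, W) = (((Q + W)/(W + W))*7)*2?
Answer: 1269/74 ≈ 17.149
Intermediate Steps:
k(Z, E) = -4 (k(Z, E) = -3 + (2*(-7) + 7)/7 = -3 + (-14 + 7)/7 = -3 + (1/7)*(-7) = -3 - 1 = -4)
q(Q, W) = 7*(Q + W)/W (q(Q, W) = (((Q + W)/((2*W)))*7)*2 = (((Q + W)*(1/(2*W)))*7)*2 = (((Q + W)/(2*W))*7)*2 = (7*(Q + W)/(2*W))*2 = 7*(Q + W)/W)
q(130, 148) - k(-148, -8) = (7 + 7*130/148) - 1*(-4) = (7 + 7*130*(1/148)) + 4 = (7 + 455/74) + 4 = 973/74 + 4 = 1269/74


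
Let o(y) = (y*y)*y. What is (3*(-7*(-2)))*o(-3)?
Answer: -1134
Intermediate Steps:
o(y) = y³ (o(y) = y²*y = y³)
(3*(-7*(-2)))*o(-3) = (3*(-7*(-2)))*(-3)³ = (3*14)*(-27) = 42*(-27) = -1134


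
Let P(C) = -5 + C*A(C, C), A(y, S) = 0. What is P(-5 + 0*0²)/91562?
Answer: -5/91562 ≈ -5.4608e-5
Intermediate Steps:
P(C) = -5 (P(C) = -5 + C*0 = -5 + 0 = -5)
P(-5 + 0*0²)/91562 = -5/91562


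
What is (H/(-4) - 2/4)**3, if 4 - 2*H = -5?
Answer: -2197/512 ≈ -4.2910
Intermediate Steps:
H = 9/2 (H = 2 - 1/2*(-5) = 2 + 5/2 = 9/2 ≈ 4.5000)
(H/(-4) - 2/4)**3 = ((9/2)/(-4) - 2/4)**3 = ((9/2)*(-1/4) - 2*1/4)**3 = (-9/8 - 1/2)**3 = (-13/8)**3 = -2197/512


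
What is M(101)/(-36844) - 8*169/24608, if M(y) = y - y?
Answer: -169/3076 ≈ -0.054941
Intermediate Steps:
M(y) = 0
M(101)/(-36844) - 8*169/24608 = 0/(-36844) - 8*169/24608 = 0*(-1/36844) - 1352*1/24608 = 0 - 169/3076 = -169/3076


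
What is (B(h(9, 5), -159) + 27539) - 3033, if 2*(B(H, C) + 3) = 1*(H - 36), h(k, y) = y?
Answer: 48975/2 ≈ 24488.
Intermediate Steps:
B(H, C) = -21 + H/2 (B(H, C) = -3 + (1*(H - 36))/2 = -3 + (1*(-36 + H))/2 = -3 + (-36 + H)/2 = -3 + (-18 + H/2) = -21 + H/2)
(B(h(9, 5), -159) + 27539) - 3033 = ((-21 + (½)*5) + 27539) - 3033 = ((-21 + 5/2) + 27539) - 3033 = (-37/2 + 27539) - 3033 = 55041/2 - 3033 = 48975/2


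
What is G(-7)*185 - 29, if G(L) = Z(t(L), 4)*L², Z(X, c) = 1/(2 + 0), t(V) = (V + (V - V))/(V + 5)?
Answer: 9007/2 ≈ 4503.5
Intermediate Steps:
t(V) = V/(5 + V) (t(V) = (V + 0)/(5 + V) = V/(5 + V))
Z(X, c) = ½ (Z(X, c) = 1/2 = ½)
G(L) = L²/2
G(-7)*185 - 29 = ((½)*(-7)²)*185 - 29 = ((½)*49)*185 - 29 = (49/2)*185 - 29 = 9065/2 - 29 = 9007/2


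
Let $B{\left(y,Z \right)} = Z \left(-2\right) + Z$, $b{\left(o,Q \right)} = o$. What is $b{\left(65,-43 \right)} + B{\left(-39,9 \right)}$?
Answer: $56$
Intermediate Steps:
$B{\left(y,Z \right)} = - Z$ ($B{\left(y,Z \right)} = - 2 Z + Z = - Z$)
$b{\left(65,-43 \right)} + B{\left(-39,9 \right)} = 65 - 9 = 56$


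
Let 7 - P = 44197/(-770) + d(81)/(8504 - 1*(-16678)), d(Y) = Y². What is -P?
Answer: -34545774/538615 ≈ -64.138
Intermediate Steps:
P = 34545774/538615 (P = 7 - (44197/(-770) + 81²/(8504 - 1*(-16678))) = 7 - (44197*(-1/770) + 6561/(8504 + 16678)) = 7 - (-44197/770 + 6561/25182) = 7 - (-44197/770 + 6561*(1/25182)) = 7 - (-44197/770 + 729/2798) = 7 - 1*(-30775469/538615) = 7 + 30775469/538615 = 34545774/538615 ≈ 64.138)
-P = -1*34545774/538615 = -34545774/538615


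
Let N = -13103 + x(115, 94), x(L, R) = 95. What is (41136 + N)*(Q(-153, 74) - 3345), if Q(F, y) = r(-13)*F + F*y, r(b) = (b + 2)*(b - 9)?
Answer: -1454020704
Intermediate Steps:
r(b) = (-9 + b)*(2 + b) (r(b) = (2 + b)*(-9 + b) = (-9 + b)*(2 + b))
Q(F, y) = 242*F + F*y (Q(F, y) = (-18 + (-13)² - 7*(-13))*F + F*y = (-18 + 169 + 91)*F + F*y = 242*F + F*y)
N = -13008 (N = -13103 + 95 = -13008)
(41136 + N)*(Q(-153, 74) - 3345) = (41136 - 13008)*(-153*(242 + 74) - 3345) = 28128*(-153*316 - 3345) = 28128*(-48348 - 3345) = 28128*(-51693) = -1454020704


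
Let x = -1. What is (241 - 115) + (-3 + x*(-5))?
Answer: 128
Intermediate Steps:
(241 - 115) + (-3 + x*(-5)) = (241 - 115) + (-3 - 1*(-5)) = 126 + (-3 + 5) = 126 + 2 = 128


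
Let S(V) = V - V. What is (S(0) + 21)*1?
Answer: 21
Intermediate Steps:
S(V) = 0
(S(0) + 21)*1 = (0 + 21)*1 = 21*1 = 21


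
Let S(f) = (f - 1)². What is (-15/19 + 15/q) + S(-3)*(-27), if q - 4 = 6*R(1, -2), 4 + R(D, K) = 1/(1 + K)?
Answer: -214083/494 ≈ -433.37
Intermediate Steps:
R(D, K) = -4 + 1/(1 + K)
q = -26 (q = 4 + 6*((-3 - 4*(-2))/(1 - 2)) = 4 + 6*((-3 + 8)/(-1)) = 4 + 6*(-1*5) = 4 + 6*(-5) = 4 - 30 = -26)
S(f) = (-1 + f)²
(-15/19 + 15/q) + S(-3)*(-27) = (-15/19 + 15/(-26)) + (-1 - 3)²*(-27) = (-15*1/19 + 15*(-1/26)) + (-4)²*(-27) = (-15/19 - 15/26) + 16*(-27) = -675/494 - 432 = -214083/494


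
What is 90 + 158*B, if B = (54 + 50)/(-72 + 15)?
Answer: -11302/57 ≈ -198.28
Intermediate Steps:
B = -104/57 (B = 104/(-57) = 104*(-1/57) = -104/57 ≈ -1.8246)
90 + 158*B = 90 + 158*(-104/57) = 90 - 16432/57 = -11302/57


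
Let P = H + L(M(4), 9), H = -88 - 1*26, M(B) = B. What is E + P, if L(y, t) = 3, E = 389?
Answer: 278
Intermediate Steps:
H = -114 (H = -88 - 26 = -114)
P = -111 (P = -114 + 3 = -111)
E + P = 389 - 111 = 278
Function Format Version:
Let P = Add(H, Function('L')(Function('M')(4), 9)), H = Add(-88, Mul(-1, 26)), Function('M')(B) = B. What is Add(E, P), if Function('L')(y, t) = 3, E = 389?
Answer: 278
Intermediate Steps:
H = -114 (H = Add(-88, -26) = -114)
P = -111 (P = Add(-114, 3) = -111)
Add(E, P) = Add(389, -111) = 278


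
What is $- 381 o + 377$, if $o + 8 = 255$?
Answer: $-93730$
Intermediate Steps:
$o = 247$ ($o = -8 + 255 = 247$)
$- 381 o + 377 = \left(-381\right) 247 + 377 = -94107 + 377 = -93730$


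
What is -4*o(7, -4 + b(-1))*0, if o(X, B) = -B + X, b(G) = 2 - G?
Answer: 0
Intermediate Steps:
o(X, B) = X - B
-4*o(7, -4 + b(-1))*0 = -4*(7 - (-4 + (2 - 1*(-1))))*0 = -4*(7 - (-4 + (2 + 1)))*0 = -4*(7 - (-4 + 3))*0 = -4*(7 - 1*(-1))*0 = -4*(7 + 1)*0 = -4*8*0 = -32*0 = 0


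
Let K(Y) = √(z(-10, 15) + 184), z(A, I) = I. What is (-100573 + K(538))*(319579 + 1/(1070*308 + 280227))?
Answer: -19599175410973202/609787 + 194875119674*√199/609787 ≈ -3.2136e+10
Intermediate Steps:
K(Y) = √199 (K(Y) = √(15 + 184) = √199)
(-100573 + K(538))*(319579 + 1/(1070*308 + 280227)) = (-100573 + √199)*(319579 + 1/(1070*308 + 280227)) = (-100573 + √199)*(319579 + 1/(329560 + 280227)) = (-100573 + √199)*(319579 + 1/609787) = (-100573 + √199)*(194875119674/609787) = -19599175410973202/609787 + 194875119674*√199/609787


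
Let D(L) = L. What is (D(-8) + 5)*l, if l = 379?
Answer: -1137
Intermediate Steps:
(D(-8) + 5)*l = (-8 + 5)*379 = -3*379 = -1137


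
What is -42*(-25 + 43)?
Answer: -756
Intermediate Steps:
-42*(-25 + 43) = -42*18 = -756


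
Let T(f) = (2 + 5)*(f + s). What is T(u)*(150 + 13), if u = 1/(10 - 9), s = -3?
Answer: -2282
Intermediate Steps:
u = 1 (u = 1/1 = 1)
T(f) = -21 + 7*f (T(f) = (2 + 5)*(f - 3) = 7*(-3 + f) = -21 + 7*f)
T(u)*(150 + 13) = (-21 + 7*1)*(150 + 13) = (-21 + 7)*163 = -14*163 = -2282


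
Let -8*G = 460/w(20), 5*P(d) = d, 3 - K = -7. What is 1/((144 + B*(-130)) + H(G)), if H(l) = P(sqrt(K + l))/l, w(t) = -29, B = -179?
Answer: 774125375/18125371526219 - 115*sqrt(40310)/36250743052438 ≈ 4.2709e-5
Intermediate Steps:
K = 10 (K = 3 - 1*(-7) = 3 + 7 = 10)
P(d) = d/5
G = 115/58 (G = -115/(2*(-29)) = -115*(-1)/(2*29) = -1/8*(-460/29) = 115/58 ≈ 1.9828)
H(l) = sqrt(10 + l)/(5*l) (H(l) = (sqrt(10 + l)/5)/l = sqrt(10 + l)/(5*l))
1/((144 + B*(-130)) + H(G)) = 1/((144 - 179*(-130)) + sqrt(10 + 115/58)/(5*(115/58))) = 1/((144 + 23270) + (1/5)*(58/115)*sqrt(695/58)) = 1/(23414 + (1/5)*(58/115)*(sqrt(40310)/58)) = 1/(23414 + sqrt(40310)/575)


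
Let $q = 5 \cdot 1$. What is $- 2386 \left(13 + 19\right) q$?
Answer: $-381760$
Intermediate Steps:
$q = 5$
$- 2386 \left(13 + 19\right) q = - 2386 \left(13 + 19\right) 5 = - 2386 \cdot 32 \cdot 5 = \left(-2386\right) 160 = -381760$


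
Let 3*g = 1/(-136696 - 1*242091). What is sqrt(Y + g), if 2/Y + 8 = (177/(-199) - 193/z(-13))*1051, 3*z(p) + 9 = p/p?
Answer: sqrt(475472696327690437534695)/135904592655159 ≈ 0.0050737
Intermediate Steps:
z(p) = -8/3 (z(p) = -3 + (p/p)/3 = -3 + (1/3)*1 = -3 + 1/3 = -8/3)
g = -1/1136361 (g = 1/(3*(-136696 - 1*242091)) = 1/(3*(-136696 - 242091)) = (1/3)/(-378787) = (1/3)*(-1/378787) = -1/1136361 ≈ -8.8000e-7)
Y = 3184/119596319 (Y = 2/(-8 + (177/(-199) - 193/(-8/3))*1051) = 2/(-8 + (177*(-1/199) - 193*(-3/8))*1051) = 2/(-8 + (-177/199 + 579/8)*1051) = 2/(-8 + (113805/1592)*1051) = 2/(-8 + 119609055/1592) = 2/(119596319/1592) = 2*(1592/119596319) = 3184/119596319 ≈ 2.6623e-5)
sqrt(Y + g) = sqrt(3184/119596319 - 1/1136361) = sqrt(3498577105/135904592655159) = sqrt(475472696327690437534695)/135904592655159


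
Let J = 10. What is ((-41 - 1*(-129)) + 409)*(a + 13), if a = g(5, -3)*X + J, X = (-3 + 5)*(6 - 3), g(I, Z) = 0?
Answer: 11431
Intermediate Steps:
X = 6 (X = 2*3 = 6)
a = 10 (a = 0*6 + 10 = 0 + 10 = 10)
((-41 - 1*(-129)) + 409)*(a + 13) = ((-41 - 1*(-129)) + 409)*(10 + 13) = ((-41 + 129) + 409)*23 = (88 + 409)*23 = 497*23 = 11431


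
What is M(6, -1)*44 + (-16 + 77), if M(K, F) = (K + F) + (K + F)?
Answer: 501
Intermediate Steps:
M(K, F) = 2*F + 2*K (M(K, F) = (F + K) + (F + K) = 2*F + 2*K)
M(6, -1)*44 + (-16 + 77) = (2*(-1) + 2*6)*44 + (-16 + 77) = (-2 + 12)*44 + 61 = 10*44 + 61 = 440 + 61 = 501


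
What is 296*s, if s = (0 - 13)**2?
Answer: 50024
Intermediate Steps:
s = 169 (s = (-13)**2 = 169)
296*s = 296*169 = 50024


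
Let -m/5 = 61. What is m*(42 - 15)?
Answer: -8235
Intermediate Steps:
m = -305 (m = -5*61 = -305)
m*(42 - 15) = -305*(42 - 15) = -305*27 = -8235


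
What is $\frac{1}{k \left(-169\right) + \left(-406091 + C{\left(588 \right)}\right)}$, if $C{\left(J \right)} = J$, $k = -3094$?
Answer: $\frac{1}{117383} \approx 8.5191 \cdot 10^{-6}$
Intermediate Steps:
$\frac{1}{k \left(-169\right) + \left(-406091 + C{\left(588 \right)}\right)} = \frac{1}{\left(-3094\right) \left(-169\right) + \left(-406091 + 588\right)} = \frac{1}{522886 - 405503} = \frac{1}{117383}$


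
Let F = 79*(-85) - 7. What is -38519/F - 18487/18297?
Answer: 30553291/6473286 ≈ 4.7199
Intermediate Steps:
F = -6722 (F = -6715 - 7 = -6722)
-38519/F - 18487/18297 = -38519/(-6722) - 18487/18297 = -38519*(-1/6722) - 18487*1/18297 = 38519/6722 - 973/963 = 30553291/6473286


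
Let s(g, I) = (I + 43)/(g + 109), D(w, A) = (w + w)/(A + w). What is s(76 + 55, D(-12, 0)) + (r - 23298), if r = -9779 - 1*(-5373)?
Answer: -443261/16 ≈ -27704.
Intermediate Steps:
D(w, A) = 2*w/(A + w) (D(w, A) = (2*w)/(A + w) = 2*w/(A + w))
r = -4406 (r = -9779 + 5373 = -4406)
s(g, I) = (43 + I)/(109 + g)
s(76 + 55, D(-12, 0)) + (r - 23298) = (43 + 2*(-12)/(0 - 12))/(109 + (76 + 55)) + (-4406 - 23298) = (43 + 2*(-12)/(-12))/(109 + 131) - 27704 = (43 + 2*(-12)*(-1/12))/240 - 27704 = (43 + 2)/240 - 27704 = (1/240)*45 - 27704 = 3/16 - 27704 = -443261/16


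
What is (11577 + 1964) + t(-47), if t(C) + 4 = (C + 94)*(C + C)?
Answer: 9119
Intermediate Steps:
t(C) = -4 + 2*C*(94 + C) (t(C) = -4 + (C + 94)*(C + C) = -4 + (94 + C)*(2*C) = -4 + 2*C*(94 + C))
(11577 + 1964) + t(-47) = (11577 + 1964) + (-4 + 2*(-47)² + 188*(-47)) = 13541 + (-4 + 2*2209 - 8836) = 13541 + (-4 + 4418 - 8836) = 13541 - 4422 = 9119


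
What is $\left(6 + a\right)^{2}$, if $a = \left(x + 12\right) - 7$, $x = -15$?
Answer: $16$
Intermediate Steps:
$a = -10$ ($a = \left(-15 + 12\right) - 7 = -3 - 7 = -10$)
$\left(6 + a\right)^{2} = \left(6 - 10\right)^{2} = \left(-4\right)^{2} = 16$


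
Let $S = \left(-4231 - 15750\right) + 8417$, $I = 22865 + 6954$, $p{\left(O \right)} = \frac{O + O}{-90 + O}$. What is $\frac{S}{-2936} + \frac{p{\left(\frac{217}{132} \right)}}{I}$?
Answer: $\frac{1005428761771}{255269783798} \approx 3.9387$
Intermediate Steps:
$p{\left(O \right)} = \frac{2 O}{-90 + O}$
$I = 29819$
$S = -11564$ ($S = -19981 + 8417 = -11564$)
$\frac{S}{-2936} + \frac{p{\left(\frac{217}{132} \right)}}{I} = - \frac{11564}{-2936} + \frac{2 \cdot \frac{217}{132} \frac{1}{-90 + \frac{217}{132}}}{29819} = \left(-11564\right) \left(- \frac{1}{2936}\right) + \frac{2 \cdot 217 \cdot \frac{1}{132}}{-90 + 217 \cdot \frac{1}{132}} \cdot \frac{1}{29819} = \frac{2891}{734} + 2 \cdot \frac{217}{132} \frac{1}{-90 + \frac{217}{132}} \cdot \frac{1}{29819} = \frac{2891}{734} + 2 \cdot \frac{217}{132} \frac{1}{- \frac{11663}{132}} \cdot \frac{1}{29819} = \frac{2891}{734} + 2 \cdot \frac{217}{132} \left(- \frac{132}{11663}\right) \frac{1}{29819} = \frac{2891}{734} - \frac{434}{347778997} = \frac{1005428761771}{255269783798}$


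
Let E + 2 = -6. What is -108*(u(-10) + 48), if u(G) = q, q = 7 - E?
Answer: -6804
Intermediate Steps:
E = -8 (E = -2 - 6 = -8)
q = 15 (q = 7 - 1*(-8) = 7 + 8 = 15)
u(G) = 15
-108*(u(-10) + 48) = -108*(15 + 48) = -108*63 = -6804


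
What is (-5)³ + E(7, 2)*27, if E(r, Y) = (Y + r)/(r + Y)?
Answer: -98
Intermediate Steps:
E(r, Y) = 1 (E(r, Y) = (Y + r)/(Y + r) = 1)
(-5)³ + E(7, 2)*27 = (-5)³ + 1*27 = -125 + 27 = -98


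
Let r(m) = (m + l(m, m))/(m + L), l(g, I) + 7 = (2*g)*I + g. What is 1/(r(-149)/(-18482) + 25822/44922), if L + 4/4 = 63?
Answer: 12038601858/7250166197 ≈ 1.6605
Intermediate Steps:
l(g, I) = -7 + g + 2*I*g (l(g, I) = -7 + ((2*g)*I + g) = -7 + (2*I*g + g) = -7 + (g + 2*I*g) = -7 + g + 2*I*g)
L = 62 (L = -1 + 63 = 62)
r(m) = (-7 + 2*m + 2*m**2)/(62 + m) (r(m) = (m + (-7 + m + 2*m*m))/(m + 62) = (m + (-7 + m + 2*m**2))/(62 + m) = (-7 + 2*m + 2*m**2)/(62 + m))
1/(r(-149)/(-18482) + 25822/44922) = 1/(((-7 + 2*(-149) + 2*(-149)**2)/(62 - 149))/(-18482) + 25822/44922) = 1/(((-7 - 298 + 2*22201)/(-87))*(-1/18482) + 25822*(1/44922)) = 1/(-(-7 - 298 + 44402)/87*(-1/18482) + 12911/22461) = 1/(-1/87*44097*(-1/18482) + 12911/22461) = 1/(-14699/29*(-1/18482) + 12911/22461) = 1/(14699/535978 + 12911/22461) = 1/(7250166197/12038601858) = 12038601858/7250166197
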